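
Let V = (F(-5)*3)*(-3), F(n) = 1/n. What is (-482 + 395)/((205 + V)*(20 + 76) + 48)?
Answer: -145/33168 ≈ -0.0043717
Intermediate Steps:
F(n) = 1/n
V = 9/5 (V = (3/(-5))*(-3) = -⅕*3*(-3) = -⅗*(-3) = 9/5 ≈ 1.8000)
(-482 + 395)/((205 + V)*(20 + 76) + 48) = (-482 + 395)/((205 + 9/5)*(20 + 76) + 48) = -87/((1034/5)*96 + 48) = -87/(99264/5 + 48) = -87/99504/5 = -87*5/99504 = -145/33168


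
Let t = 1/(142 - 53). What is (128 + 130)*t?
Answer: 258/89 ≈ 2.8989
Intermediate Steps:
t = 1/89 ≈ 0.011236
(128 + 130)*t = (128 + 130)*(1/89) = 258*(1/89) = 258/89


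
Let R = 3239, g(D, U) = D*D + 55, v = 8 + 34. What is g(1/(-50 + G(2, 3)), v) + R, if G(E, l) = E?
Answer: 7589377/2304 ≈ 3294.0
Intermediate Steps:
v = 42
g(D, U) = 55 + D² (g(D, U) = D² + 55 = 55 + D²)
g(1/(-50 + G(2, 3)), v) + R = (55 + (1/(-50 + 2))²) + 3239 = (55 + (1/(-48))²) + 3239 = (55 + (-1/48)²) + 3239 = (55 + 1/2304) + 3239 = 126721/2304 + 3239 = 7589377/2304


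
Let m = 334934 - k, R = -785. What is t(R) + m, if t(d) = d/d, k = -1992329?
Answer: 2327264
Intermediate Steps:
t(d) = 1
m = 2327263 (m = 334934 - 1*(-1992329) = 334934 + 1992329 = 2327263)
t(R) + m = 1 + 2327263 = 2327264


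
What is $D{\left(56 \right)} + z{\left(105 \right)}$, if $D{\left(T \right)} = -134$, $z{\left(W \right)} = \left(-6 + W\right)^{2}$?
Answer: $9667$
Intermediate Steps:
$D{\left(56 \right)} + z{\left(105 \right)} = -134 + \left(-6 + 105\right)^{2} = -134 + 99^{2} = -134 + 9801 = 9667$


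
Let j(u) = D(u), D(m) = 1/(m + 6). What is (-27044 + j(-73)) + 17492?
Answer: -639985/67 ≈ -9552.0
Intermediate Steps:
D(m) = 1/(6 + m)
j(u) = 1/(6 + u)
(-27044 + j(-73)) + 17492 = (-27044 + 1/(6 - 73)) + 17492 = (-27044 + 1/(-67)) + 17492 = (-27044 - 1/67) + 17492 = -1811949/67 + 17492 = -639985/67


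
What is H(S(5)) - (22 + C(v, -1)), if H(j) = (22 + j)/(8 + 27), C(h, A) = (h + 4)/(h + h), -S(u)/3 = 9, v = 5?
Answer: -1613/70 ≈ -23.043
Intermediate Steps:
S(u) = -27 (S(u) = -3*9 = -27)
C(h, A) = (4 + h)/(2*h) (C(h, A) = (4 + h)/((2*h)) = (4 + h)*(1/(2*h)) = (4 + h)/(2*h))
H(j) = 22/35 + j/35 (H(j) = (22 + j)/35 = (22 + j)*(1/35) = 22/35 + j/35)
H(S(5)) - (22 + C(v, -1)) = (22/35 + (1/35)*(-27)) - (22 + (½)*(4 + 5)/5) = (22/35 - 27/35) - (22 + (½)*(⅕)*9) = -⅐ - (22 + 9/10) = -⅐ - 1*229/10 = -⅐ - 229/10 = -1613/70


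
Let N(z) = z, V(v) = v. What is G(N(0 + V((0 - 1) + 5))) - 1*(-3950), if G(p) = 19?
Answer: 3969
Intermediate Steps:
G(N(0 + V((0 - 1) + 5))) - 1*(-3950) = 19 - 1*(-3950) = 19 + 3950 = 3969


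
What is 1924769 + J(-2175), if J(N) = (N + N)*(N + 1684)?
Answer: 4060619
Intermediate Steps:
J(N) = 2*N*(1684 + N) (J(N) = (2*N)*(1684 + N) = 2*N*(1684 + N))
1924769 + J(-2175) = 1924769 + 2*(-2175)*(1684 - 2175) = 1924769 + 2*(-2175)*(-491) = 1924769 + 2135850 = 4060619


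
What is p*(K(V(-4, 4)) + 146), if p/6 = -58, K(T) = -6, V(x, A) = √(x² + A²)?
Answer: -48720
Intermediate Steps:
V(x, A) = √(A² + x²)
p = -348 (p = 6*(-58) = -348)
p*(K(V(-4, 4)) + 146) = -348*(-6 + 146) = -348*140 = -48720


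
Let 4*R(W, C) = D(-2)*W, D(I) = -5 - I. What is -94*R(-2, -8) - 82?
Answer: -223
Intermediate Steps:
R(W, C) = -3*W/4 (R(W, C) = ((-5 - 1*(-2))*W)/4 = ((-5 + 2)*W)/4 = (-3*W)/4 = -3*W/4)
-94*R(-2, -8) - 82 = -(-141)*(-2)/2 - 82 = -94*3/2 - 82 = -141 - 82 = -223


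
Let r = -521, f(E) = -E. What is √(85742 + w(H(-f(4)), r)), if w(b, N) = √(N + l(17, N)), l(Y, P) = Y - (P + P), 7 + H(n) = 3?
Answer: √(85742 + √538) ≈ 292.86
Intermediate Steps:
H(n) = -4 (H(n) = -7 + 3 = -4)
l(Y, P) = Y - 2*P
w(b, N) = √(17 - N) (w(b, N) = √(N + (17 - 2*N)) = √(17 - N))
√(85742 + w(H(-f(4)), r)) = √(85742 + √(17 - 1*(-521))) = √(85742 + √(17 + 521)) = √(85742 + √538)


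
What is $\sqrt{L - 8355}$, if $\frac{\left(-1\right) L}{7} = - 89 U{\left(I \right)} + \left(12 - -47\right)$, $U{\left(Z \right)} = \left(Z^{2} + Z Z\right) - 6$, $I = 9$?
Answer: $2 \sqrt{22105} \approx 297.35$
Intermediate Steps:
$U{\left(Z \right)} = -6 + 2 Z^{2}$ ($U{\left(Z \right)} = \left(Z^{2} + Z^{2}\right) - 6 = 2 Z^{2} - 6 = -6 + 2 Z^{2}$)
$L = 96775$ ($L = - 7 \left(- 89 \left(-6 + 2 \cdot 9^{2}\right) + \left(12 - -47\right)\right) = - 7 \left(- 89 \left(-6 + 2 \cdot 81\right) + \left(12 + 47\right)\right) = - 7 \left(- 89 \left(-6 + 162\right) + 59\right) = - 7 \left(\left(-89\right) 156 + 59\right) = - 7 \left(-13884 + 59\right) = \left(-7\right) \left(-13825\right) = 96775$)
$\sqrt{L - 8355} = \sqrt{96775 - 8355} = \sqrt{88420} = 2 \sqrt{22105}$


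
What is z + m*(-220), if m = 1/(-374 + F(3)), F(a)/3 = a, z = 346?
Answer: 25302/73 ≈ 346.60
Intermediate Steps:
F(a) = 3*a
m = -1/365 (m = 1/(-374 + 3*3) = 1/(-374 + 9) = 1/(-365) = -1/365 ≈ -0.0027397)
z + m*(-220) = 346 - 1/365*(-220) = 346 + 44/73 = 25302/73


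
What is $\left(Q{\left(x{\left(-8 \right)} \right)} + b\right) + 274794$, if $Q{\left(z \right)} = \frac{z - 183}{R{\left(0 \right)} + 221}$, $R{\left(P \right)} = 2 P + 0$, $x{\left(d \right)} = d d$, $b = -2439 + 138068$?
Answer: $\frac{5335492}{13} \approx 4.1042 \cdot 10^{5}$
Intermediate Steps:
$b = 135629$
$x{\left(d \right)} = d^{2}$
$R{\left(P \right)} = 2 P$
$Q{\left(z \right)} = - \frac{183}{221} + \frac{z}{221}$ ($Q{\left(z \right)} = \frac{z - 183}{2 \cdot 0 + 221} = \frac{-183 + z}{0 + 221} = \frac{-183 + z}{221} = \left(-183 + z\right) \frac{1}{221} = - \frac{183}{221} + \frac{z}{221}$)
$\left(Q{\left(x{\left(-8 \right)} \right)} + b\right) + 274794 = \left(\left(- \frac{183}{221} + \frac{\left(-8\right)^{2}}{221}\right) + 135629\right) + 274794 = \left(\left(- \frac{183}{221} + \frac{1}{221} \cdot 64\right) + 135629\right) + 274794 = \left(\left(- \frac{183}{221} + \frac{64}{221}\right) + 135629\right) + 274794 = \left(- \frac{7}{13} + 135629\right) + 274794 = \frac{1763170}{13} + 274794 = \frac{5335492}{13}$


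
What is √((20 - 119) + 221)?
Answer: √122 ≈ 11.045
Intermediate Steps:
√((20 - 119) + 221) = √(-99 + 221) = √122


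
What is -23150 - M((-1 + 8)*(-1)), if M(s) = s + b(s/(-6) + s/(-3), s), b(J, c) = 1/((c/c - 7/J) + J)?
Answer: -115717/5 ≈ -23143.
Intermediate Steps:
b(J, c) = 1/(1 + J - 7/J) (b(J, c) = 1/((1 - 7/J) + J) = 1/(1 + J - 7/J))
M(s) = s - s/(2*(-7 - s/2 + s²/4)) (M(s) = s + (s/(-6) + s/(-3))/(-7 + (s/(-6) + s/(-3)) + (s/(-6) + s/(-3))²) = s + (s*(-⅙) + s*(-⅓))/(-7 + (s*(-⅙) + s*(-⅓)) + (s*(-⅙) + s*(-⅓))²) = s + (-s/6 - s/3)/(-7 + (-s/6 - s/3) + (-s/6 - s/3)²) = s + (-s/2)/(-7 - s/2 + (-s/2)²) = s + (-s/2)/(-7 - s/2 + s²/4) = s - s/(2*(-7 - s/2 + s²/4)))
-23150 - M((-1 + 8)*(-1)) = -23150 - (-1 + 8)*(-1)*(30 - ((-1 + 8)*(-1))² + 2*((-1 + 8)*(-1)))/(28 - ((-1 + 8)*(-1))² + 2*((-1 + 8)*(-1))) = -23150 - 7*(-1)*(30 - (7*(-1))² + 2*(7*(-1)))/(28 - (7*(-1))² + 2*(7*(-1))) = -23150 - (-7)*(30 - 1*(-7)² + 2*(-7))/(28 - 1*(-7)² + 2*(-7)) = -23150 - (-7)*(30 - 1*49 - 14)/(28 - 1*49 - 14) = -23150 - (-7)*(30 - 49 - 14)/(28 - 49 - 14) = -23150 - (-7)*(-33)/(-35) = -23150 - (-7)*(-1)*(-33)/35 = -23150 - 1*(-33/5) = -23150 + 33/5 = -115717/5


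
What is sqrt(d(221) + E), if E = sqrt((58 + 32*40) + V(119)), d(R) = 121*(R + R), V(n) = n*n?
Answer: sqrt(53482 + sqrt(15499)) ≈ 231.53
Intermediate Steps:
V(n) = n**2
d(R) = 242*R (d(R) = 121*(2*R) = 242*R)
E = sqrt(15499) (E = sqrt((58 + 32*40) + 119**2) = sqrt((58 + 1280) + 14161) = sqrt(1338 + 14161) = sqrt(15499) ≈ 124.49)
sqrt(d(221) + E) = sqrt(242*221 + sqrt(15499)) = sqrt(53482 + sqrt(15499))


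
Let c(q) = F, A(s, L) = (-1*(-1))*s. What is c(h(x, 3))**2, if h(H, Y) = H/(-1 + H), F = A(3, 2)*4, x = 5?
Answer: 144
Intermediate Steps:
A(s, L) = s (A(s, L) = 1*s = s)
F = 12 (F = 3*4 = 12)
h(H, Y) = H/(-1 + H)
c(q) = 12
c(h(x, 3))**2 = 12**2 = 144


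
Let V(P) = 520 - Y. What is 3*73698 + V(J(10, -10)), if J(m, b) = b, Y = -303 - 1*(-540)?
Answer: 221377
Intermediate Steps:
Y = 237 (Y = -303 + 540 = 237)
V(P) = 283 (V(P) = 520 - 1*237 = 520 - 237 = 283)
3*73698 + V(J(10, -10)) = 3*73698 + 283 = 221094 + 283 = 221377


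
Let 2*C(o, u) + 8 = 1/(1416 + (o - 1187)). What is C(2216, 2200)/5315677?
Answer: -19559/25993660530 ≈ -7.5245e-7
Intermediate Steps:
C(o, u) = -4 + 1/(2*(229 + o)) (C(o, u) = -4 + 1/(2*(1416 + (o - 1187))) = -4 + 1/(2*(1416 + (-1187 + o))) = -4 + 1/(2*(229 + o)))
C(2216, 2200)/5315677 = ((-1831 - 8*2216)/(2*(229 + 2216)))/5315677 = ((1/2)*(-1831 - 17728)/2445)*(1/5315677) = ((1/2)*(1/2445)*(-19559))*(1/5315677) = -19559/4890*1/5315677 = -19559/25993660530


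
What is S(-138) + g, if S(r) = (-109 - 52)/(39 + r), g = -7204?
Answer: -713035/99 ≈ -7202.4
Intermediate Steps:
S(r) = -161/(39 + r)
S(-138) + g = -161/(39 - 138) - 7204 = -161/(-99) - 7204 = -161*(-1/99) - 7204 = 161/99 - 7204 = -713035/99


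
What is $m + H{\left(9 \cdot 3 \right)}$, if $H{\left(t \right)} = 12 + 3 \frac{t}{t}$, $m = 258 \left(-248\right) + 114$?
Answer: $-63855$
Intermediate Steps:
$m = -63870$ ($m = -63984 + 114 = -63870$)
$H{\left(t \right)} = 15$ ($H{\left(t \right)} = 12 + 3 \cdot 1 = 12 + 3 = 15$)
$m + H{\left(9 \cdot 3 \right)} = -63870 + 15 = -63855$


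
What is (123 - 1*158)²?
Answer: 1225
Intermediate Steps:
(123 - 1*158)² = (123 - 158)² = (-35)² = 1225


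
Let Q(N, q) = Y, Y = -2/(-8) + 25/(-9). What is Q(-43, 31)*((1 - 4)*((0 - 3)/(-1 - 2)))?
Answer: 91/12 ≈ 7.5833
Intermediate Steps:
Y = -91/36 (Y = -2*(-1/8) + 25*(-1/9) = 1/4 - 25/9 = -91/36 ≈ -2.5278)
Q(N, q) = -91/36
Q(-43, 31)*((1 - 4)*((0 - 3)/(-1 - 2))) = -91*(1 - 4)*(0 - 3)/(-1 - 2)/36 = -(-91)*(-3/(-3))/12 = -(-91)*(-3*(-1/3))/12 = -(-91)/12 = -91/36*(-3) = 91/12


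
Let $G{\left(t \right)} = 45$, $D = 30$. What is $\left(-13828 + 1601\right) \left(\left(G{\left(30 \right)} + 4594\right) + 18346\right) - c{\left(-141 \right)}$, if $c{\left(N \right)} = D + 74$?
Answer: $-281037699$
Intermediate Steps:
$c{\left(N \right)} = 104$ ($c{\left(N \right)} = 30 + 74 = 104$)
$\left(-13828 + 1601\right) \left(\left(G{\left(30 \right)} + 4594\right) + 18346\right) - c{\left(-141 \right)} = \left(-13828 + 1601\right) \left(\left(45 + 4594\right) + 18346\right) - 104 = - 12227 \left(4639 + 18346\right) - 104 = \left(-12227\right) 22985 - 104 = -281037595 - 104 = -281037699$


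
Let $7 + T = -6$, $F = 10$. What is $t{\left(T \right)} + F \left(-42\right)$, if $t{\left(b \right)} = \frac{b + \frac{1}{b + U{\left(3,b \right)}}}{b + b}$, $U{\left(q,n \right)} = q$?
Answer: $- \frac{109069}{260} \approx -419.5$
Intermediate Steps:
$T = -13$ ($T = -7 - 6 = -13$)
$t{\left(b \right)} = \frac{b + \frac{1}{3 + b}}{2 b}$ ($t{\left(b \right)} = \frac{b + \frac{1}{b + 3}}{b + b} = \frac{b + \frac{1}{3 + b}}{2 b}$)
$t{\left(T \right)} + F \left(-42\right) = \frac{1 + \left(-13\right)^{2} + 3 \left(-13\right)}{2 \left(-13\right) \left(3 - 13\right)} + 10 \left(-42\right) = \frac{1}{2} \left(- \frac{1}{13}\right) \frac{1}{-10} \left(1 + 169 - 39\right) - 420 = \frac{1}{2} \left(- \frac{1}{13}\right) \left(- \frac{1}{10}\right) 131 - 420 = \frac{131}{260} - 420 = - \frac{109069}{260}$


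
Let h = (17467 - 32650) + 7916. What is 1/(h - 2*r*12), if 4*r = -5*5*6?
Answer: -1/6367 ≈ -0.00015706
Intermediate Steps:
r = -75/2 (r = (-5*5*6)/4 = (-25*6)/4 = (1/4)*(-150) = -75/2 ≈ -37.500)
h = -7267 (h = -15183 + 7916 = -7267)
1/(h - 2*r*12) = 1/(-7267 - 2*(-75/2)*12) = 1/(-7267 + 75*12) = 1/(-7267 + 900) = 1/(-6367) = -1/6367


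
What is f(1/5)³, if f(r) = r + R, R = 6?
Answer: 29791/125 ≈ 238.33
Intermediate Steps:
f(r) = 6 + r (f(r) = r + 6 = 6 + r)
f(1/5)³ = (6 + 1/5)³ = (6 + ⅕)³ = (31/5)³ = 29791/125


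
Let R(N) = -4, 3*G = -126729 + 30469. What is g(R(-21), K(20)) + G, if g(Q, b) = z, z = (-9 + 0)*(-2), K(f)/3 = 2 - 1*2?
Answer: -96206/3 ≈ -32069.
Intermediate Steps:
G = -96260/3 (G = (-126729 + 30469)/3 = (1/3)*(-96260) = -96260/3 ≈ -32087.)
K(f) = 0 (K(f) = 3*(2 - 1*2) = 3*(2 - 2) = 3*0 = 0)
z = 18 (z = -9*(-2) = 18)
g(Q, b) = 18
g(R(-21), K(20)) + G = 18 - 96260/3 = -96206/3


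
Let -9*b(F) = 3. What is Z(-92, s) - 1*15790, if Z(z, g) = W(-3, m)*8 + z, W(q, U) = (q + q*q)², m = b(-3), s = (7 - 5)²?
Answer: -15594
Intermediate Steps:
s = 4 (s = 2² = 4)
b(F) = -⅓ (b(F) = -⅑*3 = -⅓)
m = -⅓ ≈ -0.33333
W(q, U) = (q + q²)²
Z(z, g) = 288 + z (Z(z, g) = ((-3)²*(1 - 3)²)*8 + z = (9*(-2)²)*8 + z = (9*4)*8 + z = 36*8 + z = 288 + z)
Z(-92, s) - 1*15790 = (288 - 92) - 1*15790 = 196 - 15790 = -15594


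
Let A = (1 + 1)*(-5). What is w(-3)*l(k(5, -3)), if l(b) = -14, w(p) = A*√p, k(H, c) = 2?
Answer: 140*I*√3 ≈ 242.49*I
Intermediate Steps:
A = -10 (A = 2*(-5) = -10)
w(p) = -10*√p
w(-3)*l(k(5, -3)) = -10*I*√3*(-14) = 140*I*√3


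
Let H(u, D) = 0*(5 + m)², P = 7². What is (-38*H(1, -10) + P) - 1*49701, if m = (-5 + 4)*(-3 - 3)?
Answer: -49652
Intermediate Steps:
P = 49
m = 6 (m = -1*(-6) = 6)
H(u, D) = 0 (H(u, D) = 0*(5 + 6)² = 0*11² = 0*121 = 0)
(-38*H(1, -10) + P) - 1*49701 = (-38*0 + 49) - 1*49701 = (0 + 49) - 49701 = 49 - 49701 = -49652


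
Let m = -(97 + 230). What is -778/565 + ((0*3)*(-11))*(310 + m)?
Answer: -778/565 ≈ -1.3770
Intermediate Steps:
m = -327 (m = -1*327 = -327)
-778/565 + ((0*3)*(-11))*(310 + m) = -778/565 + ((0*3)*(-11))*(310 - 327) = -778*1/565 + (0*(-11))*(-17) = -778/565 + 0*(-17) = -778/565 + 0 = -778/565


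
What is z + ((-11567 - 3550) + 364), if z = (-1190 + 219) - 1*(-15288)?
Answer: -436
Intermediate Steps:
z = 14317 (z = -971 + 15288 = 14317)
z + ((-11567 - 3550) + 364) = 14317 + ((-11567 - 3550) + 364) = 14317 + (-15117 + 364) = 14317 - 14753 = -436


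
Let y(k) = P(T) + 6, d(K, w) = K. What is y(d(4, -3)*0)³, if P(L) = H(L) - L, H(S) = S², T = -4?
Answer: 17576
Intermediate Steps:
P(L) = L² - L
y(k) = 26 (y(k) = -4*(-1 - 4) + 6 = -4*(-5) + 6 = 20 + 6 = 26)
y(d(4, -3)*0)³ = 26³ = 17576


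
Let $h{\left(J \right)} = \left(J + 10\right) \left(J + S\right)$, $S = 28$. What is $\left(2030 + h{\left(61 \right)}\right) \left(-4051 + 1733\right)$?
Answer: $-19352982$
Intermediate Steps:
$h{\left(J \right)} = \left(10 + J\right) \left(28 + J\right)$ ($h{\left(J \right)} = \left(J + 10\right) \left(J + 28\right) = \left(10 + J\right) \left(28 + J\right)$)
$\left(2030 + h{\left(61 \right)}\right) \left(-4051 + 1733\right) = \left(2030 + \left(280 + 61^{2} + 38 \cdot 61\right)\right) \left(-4051 + 1733\right) = \left(2030 + \left(280 + 3721 + 2318\right)\right) \left(-2318\right) = \left(2030 + 6319\right) \left(-2318\right) = 8349 \left(-2318\right) = -19352982$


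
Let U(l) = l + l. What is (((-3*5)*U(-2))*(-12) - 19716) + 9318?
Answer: -11118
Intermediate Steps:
U(l) = 2*l
(((-3*5)*U(-2))*(-12) - 19716) + 9318 = (((-3*5)*(2*(-2)))*(-12) - 19716) + 9318 = (-15*(-4)*(-12) - 19716) + 9318 = (60*(-12) - 19716) + 9318 = (-720 - 19716) + 9318 = -20436 + 9318 = -11118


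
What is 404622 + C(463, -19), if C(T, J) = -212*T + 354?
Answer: 306820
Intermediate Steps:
C(T, J) = 354 - 212*T
404622 + C(463, -19) = 404622 + (354 - 212*463) = 404622 + (354 - 98156) = 404622 - 97802 = 306820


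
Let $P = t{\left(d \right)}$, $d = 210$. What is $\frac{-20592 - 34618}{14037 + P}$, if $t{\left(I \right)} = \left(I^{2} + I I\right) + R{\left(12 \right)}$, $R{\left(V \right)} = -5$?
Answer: $- \frac{27605}{51116} \approx -0.54005$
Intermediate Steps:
$t{\left(I \right)} = -5 + 2 I^{2}$ ($t{\left(I \right)} = \left(I^{2} + I I\right) - 5 = \left(I^{2} + I^{2}\right) - 5 = 2 I^{2} - 5 = -5 + 2 I^{2}$)
$P = 88195$ ($P = -5 + 2 \cdot 210^{2} = -5 + 2 \cdot 44100 = -5 + 88200 = 88195$)
$\frac{-20592 - 34618}{14037 + P} = \frac{-20592 - 34618}{14037 + 88195} = \frac{-20592 - 34618}{102232} = \left(-20592 - 34618\right) \frac{1}{102232} = \left(-55210\right) \frac{1}{102232} = - \frac{27605}{51116}$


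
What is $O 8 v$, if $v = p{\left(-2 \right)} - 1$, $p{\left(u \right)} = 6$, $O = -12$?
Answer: $-480$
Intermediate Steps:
$v = 5$ ($v = 6 - 1 = 5$)
$O 8 v = \left(-12\right) 8 \cdot 5 = \left(-96\right) 5 = -480$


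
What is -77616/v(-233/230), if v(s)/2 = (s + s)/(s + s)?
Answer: -38808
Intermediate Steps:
v(s) = 2 (v(s) = 2*((s + s)/(s + s)) = 2*((2*s)/((2*s))) = 2*((2*s)*(1/(2*s))) = 2*1 = 2)
-77616/v(-233/230) = -77616/2 = -77616*½ = -38808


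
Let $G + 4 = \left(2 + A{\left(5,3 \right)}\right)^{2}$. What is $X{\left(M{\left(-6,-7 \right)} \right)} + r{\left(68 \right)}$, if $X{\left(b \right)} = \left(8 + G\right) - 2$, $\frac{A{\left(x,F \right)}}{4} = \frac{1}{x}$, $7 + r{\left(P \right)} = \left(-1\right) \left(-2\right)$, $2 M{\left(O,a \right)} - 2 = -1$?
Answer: $\frac{121}{25} \approx 4.84$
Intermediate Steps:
$M{\left(O,a \right)} = \frac{1}{2}$ ($M{\left(O,a \right)} = 1 + \frac{1}{2} \left(-1\right) = 1 - \frac{1}{2} = \frac{1}{2}$)
$r{\left(P \right)} = -5$ ($r{\left(P \right)} = -7 - -2 = -7 + 2 = -5$)
$A{\left(x,F \right)} = \frac{4}{x}$
$G = \frac{96}{25}$ ($G = -4 + \left(2 + \frac{4}{5}\right)^{2} = -4 + \left(\frac{14}{5}\right)^{2} = -4 + \frac{196}{25} = \frac{96}{25} \approx 3.84$)
$X{\left(b \right)} = \frac{246}{25}$ ($X{\left(b \right)} = \left(8 + \frac{96}{25}\right) - 2 = \frac{296}{25} - 2 = \frac{246}{25}$)
$X{\left(M{\left(-6,-7 \right)} \right)} + r{\left(68 \right)} = \frac{246}{25} - 5 = \frac{121}{25}$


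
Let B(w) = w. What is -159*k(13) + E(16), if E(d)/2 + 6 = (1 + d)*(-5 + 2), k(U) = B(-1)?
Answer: 45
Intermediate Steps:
k(U) = -1
E(d) = -18 - 6*d (E(d) = -12 + 2*((1 + d)*(-5 + 2)) = -12 + 2*((1 + d)*(-3)) = -12 + 2*(-3 - 3*d) = -12 + (-6 - 6*d) = -18 - 6*d)
-159*k(13) + E(16) = -159*(-1) + (-18 - 6*16) = 159 + (-18 - 96) = 159 - 114 = 45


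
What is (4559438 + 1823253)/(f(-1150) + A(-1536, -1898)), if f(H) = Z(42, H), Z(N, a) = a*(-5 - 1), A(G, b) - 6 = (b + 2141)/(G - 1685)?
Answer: 20558647711/22243983 ≈ 924.23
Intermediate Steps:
A(G, b) = 6 + (2141 + b)/(-1685 + G) (A(G, b) = 6 + (b + 2141)/(G - 1685) = 6 + (2141 + b)/(-1685 + G))
Z(N, a) = -6*a (Z(N, a) = a*(-6) = -6*a)
f(H) = -6*H
(4559438 + 1823253)/(f(-1150) + A(-1536, -1898)) = (4559438 + 1823253)/(-6*(-1150) + (-7969 - 1898 + 6*(-1536))/(-1685 - 1536)) = 6382691/(6900 + (-7969 - 1898 - 9216)/(-3221)) = 6382691/(6900 - 1/3221*(-19083)) = 6382691/(6900 + 19083/3221) = 6382691/(22243983/3221) = 6382691*(3221/22243983) = 20558647711/22243983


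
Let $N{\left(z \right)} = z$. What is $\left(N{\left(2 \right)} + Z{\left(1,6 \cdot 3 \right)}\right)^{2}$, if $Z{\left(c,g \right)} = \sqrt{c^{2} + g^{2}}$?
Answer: $329 + 20 \sqrt{13} \approx 401.11$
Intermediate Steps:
$\left(N{\left(2 \right)} + Z{\left(1,6 \cdot 3 \right)}\right)^{2} = \left(2 + \sqrt{1^{2} + \left(6 \cdot 3\right)^{2}}\right)^{2} = \left(2 + \sqrt{1 + 18^{2}}\right)^{2} = \left(2 + \sqrt{1 + 324}\right)^{2} = \left(2 + \sqrt{325}\right)^{2} = \left(2 + 5 \sqrt{13}\right)^{2}$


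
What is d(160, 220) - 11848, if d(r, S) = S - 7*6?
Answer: -11670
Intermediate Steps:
d(r, S) = -42 + S (d(r, S) = S - 42 = -42 + S)
d(160, 220) - 11848 = (-42 + 220) - 11848 = 178 - 11848 = -11670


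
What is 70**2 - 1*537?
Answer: 4363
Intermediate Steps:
70**2 - 1*537 = 4900 - 537 = 4363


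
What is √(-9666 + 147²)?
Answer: 3*√1327 ≈ 109.28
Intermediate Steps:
√(-9666 + 147²) = √(-9666 + 21609) = √11943 = 3*√1327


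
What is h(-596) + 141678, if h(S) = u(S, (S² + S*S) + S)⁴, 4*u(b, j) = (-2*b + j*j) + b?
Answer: 251781726091010869778942430063404807644602319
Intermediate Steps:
u(b, j) = -b/4 + j²/4 (u(b, j) = ((-2*b + j*j) + b)/4 = ((-2*b + j²) + b)/4 = ((j² - 2*b) + b)/4 = (j² - b)/4 = -b/4 + j²/4)
h(S) = (-S/4 + (S + 2*S²)²/4)⁴ (h(S) = (-S/4 + ((S² + S*S) + S)²/4)⁴ = (-S/4 + ((S² + S²) + S)²/4)⁴ = (-S/4 + (2*S² + S)²/4)⁴ = (-S/4 + (S + 2*S²)²/4)⁴)
h(-596) + 141678 = (1/256)*(-596)⁴*(-1 - 596*(1 + 2*(-596))²)⁴ + 141678 = (1/256)*126178406656*(-1 - 596*(1 - 1192)²)⁴ + 141678 = (1/256)*126178406656*(-1 - 596*(-1191)²)⁴ + 141678 = (1/256)*126178406656*(-1 - 596*1418481)⁴ + 141678 = (1/256)*126178406656*(-1 - 845414676)⁴ + 141678 = (1/256)*126178406656*(-845414677)⁴ + 141678 = (1/256)*126178406656*510833220893535378448591701451320241 + 141678 = 251781726091010869778942430063404807644460641 + 141678 = 251781726091010869778942430063404807644602319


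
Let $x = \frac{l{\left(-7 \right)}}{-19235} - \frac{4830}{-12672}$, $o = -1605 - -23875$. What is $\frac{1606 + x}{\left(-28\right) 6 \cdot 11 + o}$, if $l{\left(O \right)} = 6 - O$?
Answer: $\frac{65258114639}{829629863040} \approx 0.078659$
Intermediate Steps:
$o = 22270$ ($o = -1605 + 23875 = 22270$)
$x = \frac{15456719}{40624320}$ ($x = \frac{6 - -7}{-19235} - \frac{4830}{-12672} = \left(6 + 7\right) \left(- \frac{1}{19235}\right) - - \frac{805}{2112} = 13 \left(- \frac{1}{19235}\right) + \frac{805}{2112} = - \frac{13}{19235} + \frac{805}{2112} = \frac{15456719}{40624320} \approx 0.38048$)
$\frac{1606 + x}{\left(-28\right) 6 \cdot 11 + o} = \frac{1606 + \frac{15456719}{40624320}}{\left(-28\right) 6 \cdot 11 + 22270} = \frac{65258114639}{40624320 \left(\left(-168\right) 11 + 22270\right)} = \frac{65258114639}{40624320 \left(-1848 + 22270\right)} = \frac{65258114639}{40624320 \cdot 20422} = \frac{65258114639}{40624320} \cdot \frac{1}{20422} = \frac{65258114639}{829629863040}$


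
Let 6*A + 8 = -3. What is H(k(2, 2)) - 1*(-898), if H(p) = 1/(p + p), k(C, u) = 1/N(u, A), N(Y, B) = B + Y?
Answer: 10777/12 ≈ 898.08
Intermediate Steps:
A = -11/6 (A = -4/3 + (⅙)*(-3) = -4/3 - ½ = -11/6 ≈ -1.8333)
k(C, u) = 1/(-11/6 + u)
H(p) = 1/(2*p)
H(k(2, 2)) - 1*(-898) = 1/(2*((6/(-11 + 6*2)))) - 1*(-898) = 1/(2*((6/(-11 + 12)))) + 898 = 1/(2*((6/1))) + 898 = 1/(2*((6*1))) + 898 = (½)/6 + 898 = (½)*(⅙) + 898 = 1/12 + 898 = 10777/12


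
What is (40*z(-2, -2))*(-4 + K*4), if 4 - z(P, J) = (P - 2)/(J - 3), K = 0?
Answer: -512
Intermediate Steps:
z(P, J) = 4 - (-2 + P)/(-3 + J) (z(P, J) = 4 - (P - 2)/(J - 3) = 4 - (-2 + P)/(-3 + J))
(40*z(-2, -2))*(-4 + K*4) = (40*((-10 - 1*(-2) + 4*(-2))/(-3 - 2)))*(-4 + 0*4) = (40*((-10 + 2 - 8)/(-5)))*(-4 + 0) = (40*(-⅕*(-16)))*(-4) = (40*(16/5))*(-4) = 128*(-4) = -512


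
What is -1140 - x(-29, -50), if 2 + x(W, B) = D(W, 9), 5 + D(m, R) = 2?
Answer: -1135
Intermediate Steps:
D(m, R) = -3 (D(m, R) = -5 + 2 = -3)
x(W, B) = -5 (x(W, B) = -2 - 3 = -5)
-1140 - x(-29, -50) = -1140 - 1*(-5) = -1140 + 5 = -1135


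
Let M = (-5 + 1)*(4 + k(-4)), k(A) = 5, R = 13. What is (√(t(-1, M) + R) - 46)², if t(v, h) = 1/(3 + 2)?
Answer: (230 - √330)²/25 ≈ 1794.9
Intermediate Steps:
M = -36 (M = (-5 + 1)*(4 + 5) = -4*9 = -36)
t(v, h) = ⅕ (t(v, h) = 1/5 = ⅕)
(√(t(-1, M) + R) - 46)² = (√(⅕ + 13) - 46)² = (√(66/5) - 46)² = (√330/5 - 46)² = (-46 + √330/5)²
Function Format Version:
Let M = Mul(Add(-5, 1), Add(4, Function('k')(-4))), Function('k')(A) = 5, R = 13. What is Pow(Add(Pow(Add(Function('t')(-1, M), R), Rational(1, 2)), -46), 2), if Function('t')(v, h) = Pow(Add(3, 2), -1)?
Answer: Mul(Rational(1, 25), Pow(Add(230, Mul(-1, Pow(330, Rational(1, 2)))), 2)) ≈ 1794.9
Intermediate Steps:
M = -36 (M = Mul(Add(-5, 1), Add(4, 5)) = Mul(-4, 9) = -36)
Function('t')(v, h) = Rational(1, 5) (Function('t')(v, h) = Pow(5, -1) = Rational(1, 5))
Pow(Add(Pow(Add(Function('t')(-1, M), R), Rational(1, 2)), -46), 2) = Pow(Add(Pow(Add(Rational(1, 5), 13), Rational(1, 2)), -46), 2) = Pow(Add(Pow(Rational(66, 5), Rational(1, 2)), -46), 2) = Pow(Add(Mul(Rational(1, 5), Pow(330, Rational(1, 2))), -46), 2) = Pow(Add(-46, Mul(Rational(1, 5), Pow(330, Rational(1, 2)))), 2)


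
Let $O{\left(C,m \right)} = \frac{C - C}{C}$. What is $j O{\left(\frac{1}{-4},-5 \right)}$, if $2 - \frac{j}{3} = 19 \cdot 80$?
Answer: $0$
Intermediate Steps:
$j = -4554$ ($j = 6 - 3 \cdot 19 \cdot 80 = 6 - 4560 = -4554$)
$O{\left(C,m \right)} = 0$ ($O{\left(C,m \right)} = \frac{0}{C} = 0$)
$j O{\left(\frac{1}{-4},-5 \right)} = \left(-4554\right) 0 = 0$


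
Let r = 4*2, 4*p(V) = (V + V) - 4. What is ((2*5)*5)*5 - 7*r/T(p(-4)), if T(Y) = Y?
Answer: 806/3 ≈ 268.67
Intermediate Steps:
p(V) = -1 + V/2 (p(V) = ((V + V) - 4)/4 = (2*V - 4)/4 = (-4 + 2*V)/4 = -1 + V/2)
r = 8
((2*5)*5)*5 - 7*r/T(p(-4)) = ((2*5)*5)*5 - 56/(-1 + (½)*(-4)) = (10*5)*5 - 56/(-1 - 2) = 50*5 - 56/(-3) = 250 - 56*(-1)/3 = 250 - 7*(-8/3) = 250 + 56/3 = 806/3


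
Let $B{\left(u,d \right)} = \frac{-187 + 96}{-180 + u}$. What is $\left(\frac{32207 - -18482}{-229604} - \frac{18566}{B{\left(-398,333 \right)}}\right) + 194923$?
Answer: $\frac{1608795026681}{20893964} \approx 76998.0$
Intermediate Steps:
$B{\left(u,d \right)} = - \frac{91}{-180 + u}$
$\left(\frac{32207 - -18482}{-229604} - \frac{18566}{B{\left(-398,333 \right)}}\right) + 194923 = \left(\frac{32207 - -18482}{-229604} - \frac{18566}{\left(-91\right) \frac{1}{-180 - 398}}\right) + 194923 = \left(\left(32207 + 18482\right) \left(- \frac{1}{229604}\right) - \frac{18566}{\left(-91\right) \frac{1}{-578}}\right) + 194923 = \left(50689 \left(- \frac{1}{229604}\right) - \frac{18566}{\left(-91\right) \left(- \frac{1}{578}\right)}\right) + 194923 = \left(- \frac{50689}{229604} - \frac{18566}{\frac{91}{578}}\right) + 194923 = \left(- \frac{50689}{229604} - \frac{10731148}{91}\right) + 194923 = - \frac{2463919118091}{20893964} + 194923 = \frac{1608795026681}{20893964}$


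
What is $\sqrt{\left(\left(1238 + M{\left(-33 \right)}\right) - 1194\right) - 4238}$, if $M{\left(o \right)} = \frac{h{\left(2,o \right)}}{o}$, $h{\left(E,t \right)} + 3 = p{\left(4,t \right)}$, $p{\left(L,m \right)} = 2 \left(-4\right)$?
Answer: $\frac{i \sqrt{37743}}{3} \approx 64.759 i$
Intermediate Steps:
$p{\left(L,m \right)} = -8$
$h{\left(E,t \right)} = -11$ ($h{\left(E,t \right)} = -3 - 8 = -11$)
$M{\left(o \right)} = - \frac{11}{o}$
$\sqrt{\left(\left(1238 + M{\left(-33 \right)}\right) - 1194\right) - 4238} = \sqrt{\left(\left(1238 - \frac{11}{-33}\right) - 1194\right) - 4238} = \sqrt{\left(\left(1238 - - \frac{1}{3}\right) - 1194\right) - 4238} = \sqrt{\left(\left(1238 + \frac{1}{3}\right) - 1194\right) - 4238} = \sqrt{\left(\frac{3715}{3} - 1194\right) - 4238} = \sqrt{\frac{133}{3} - 4238} = \sqrt{- \frac{12581}{3}} = \frac{i \sqrt{37743}}{3}$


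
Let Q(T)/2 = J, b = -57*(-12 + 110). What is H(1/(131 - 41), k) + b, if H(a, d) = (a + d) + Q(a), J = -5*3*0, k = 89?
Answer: -494729/90 ≈ -5497.0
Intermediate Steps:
J = 0 (J = -15*0 = 0)
b = -5586 (b = -57*98 = -5586)
Q(T) = 0 (Q(T) = 2*0 = 0)
H(a, d) = a + d (H(a, d) = (a + d) + 0 = a + d)
H(1/(131 - 41), k) + b = (1/(131 - 41) + 89) - 5586 = (1/90 + 89) - 5586 = 8011/90 - 5586 = -494729/90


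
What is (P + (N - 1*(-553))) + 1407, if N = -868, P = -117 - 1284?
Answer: -309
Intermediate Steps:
P = -1401
(P + (N - 1*(-553))) + 1407 = (-1401 + (-868 - 1*(-553))) + 1407 = (-1401 + (-868 + 553)) + 1407 = (-1401 - 315) + 1407 = -1716 + 1407 = -309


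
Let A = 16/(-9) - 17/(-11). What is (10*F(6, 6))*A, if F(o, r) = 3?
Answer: -230/33 ≈ -6.9697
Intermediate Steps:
A = -23/99 (A = 16*(-⅑) - 17*(-1/11) = -16/9 + 17/11 = -23/99 ≈ -0.23232)
(10*F(6, 6))*A = (10*3)*(-23/99) = 30*(-23/99) = -230/33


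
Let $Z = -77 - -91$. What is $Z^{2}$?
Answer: $196$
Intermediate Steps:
$Z = 14$ ($Z = -77 + 91 = 14$)
$Z^{2} = 14^{2} = 196$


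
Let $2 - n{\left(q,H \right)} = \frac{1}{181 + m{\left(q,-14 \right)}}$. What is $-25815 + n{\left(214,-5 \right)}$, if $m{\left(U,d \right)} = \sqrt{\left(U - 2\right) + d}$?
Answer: $- \frac{840548900}{32563} + \frac{3 \sqrt{22}}{32563} \approx -25813.0$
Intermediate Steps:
$m{\left(U,d \right)} = \sqrt{-2 + U + d}$ ($m{\left(U,d \right)} = \sqrt{\left(U - 2\right) + d} = \sqrt{\left(-2 + U\right) + d} = \sqrt{-2 + U + d}$)
$n{\left(q,H \right)} = 2 - \frac{1}{181 + \sqrt{-16 + q}}$ ($n{\left(q,H \right)} = 2 - \frac{1}{181 + \sqrt{-2 + q - 14}} = 2 - \frac{1}{181 + \sqrt{-16 + q}}$)
$-25815 + n{\left(214,-5 \right)} = -25815 + \frac{361 + 2 \sqrt{-16 + 214}}{181 + \sqrt{-16 + 214}} = -25815 + \frac{361 + 2 \sqrt{198}}{181 + \sqrt{198}} = -25815 + \frac{361 + 2 \cdot 3 \sqrt{22}}{181 + 3 \sqrt{22}} = -25815 + \frac{361 + 6 \sqrt{22}}{181 + 3 \sqrt{22}}$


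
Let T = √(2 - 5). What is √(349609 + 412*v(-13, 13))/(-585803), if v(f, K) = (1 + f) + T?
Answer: -√(344665 + 412*I*√3)/585803 ≈ -0.0010022 - 1.0375e-6*I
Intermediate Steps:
T = I*√3 (T = √(-3) = I*√3 ≈ 1.732*I)
v(f, K) = 1 + f + I*√3 (v(f, K) = (1 + f) + I*√3 = 1 + f + I*√3)
√(349609 + 412*v(-13, 13))/(-585803) = √(349609 + 412*(1 - 13 + I*√3))/(-585803) = √(349609 + 412*(-12 + I*√3))*(-1/585803) = √(349609 + (-4944 + 412*I*√3))*(-1/585803) = √(344665 + 412*I*√3)*(-1/585803) = -√(344665 + 412*I*√3)/585803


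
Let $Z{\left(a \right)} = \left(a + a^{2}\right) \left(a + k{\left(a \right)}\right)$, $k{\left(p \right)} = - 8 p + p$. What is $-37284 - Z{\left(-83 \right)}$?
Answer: $-3426672$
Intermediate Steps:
$k{\left(p \right)} = - 7 p$
$Z{\left(a \right)} = - 6 a \left(a + a^{2}\right)$ ($Z{\left(a \right)} = \left(a + a^{2}\right) \left(a - 7 a\right) = \left(a + a^{2}\right) \left(- 6 a\right) = - 6 a \left(a + a^{2}\right)$)
$-37284 - Z{\left(-83 \right)} = -37284 - 6 \left(-83\right)^{2} \left(-1 - -83\right) = -37284 - 6 \cdot 6889 \left(-1 + 83\right) = -37284 - 6 \cdot 6889 \cdot 82 = -37284 - 3389388 = -3426672$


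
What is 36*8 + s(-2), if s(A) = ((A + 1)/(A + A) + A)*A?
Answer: 583/2 ≈ 291.50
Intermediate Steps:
s(A) = A*(A + (1 + A)/(2*A)) (s(A) = ((1 + A)/((2*A)) + A)*A = ((1 + A)*(1/(2*A)) + A)*A = ((1 + A)/(2*A) + A)*A = (A + (1 + A)/(2*A))*A = A*(A + (1 + A)/(2*A)))
36*8 + s(-2) = 36*8 + (1/2 + (-2)**2 + (1/2)*(-2)) = 288 + (1/2 + 4 - 1) = 288 + 7/2 = 583/2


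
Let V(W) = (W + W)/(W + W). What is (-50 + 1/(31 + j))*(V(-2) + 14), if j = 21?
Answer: -38985/52 ≈ -749.71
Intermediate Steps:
V(W) = 1 (V(W) = (2*W)/((2*W)) = (2*W)*(1/(2*W)) = 1)
(-50 + 1/(31 + j))*(V(-2) + 14) = (-50 + 1/(31 + 21))*(1 + 14) = (-50 + 1/52)*15 = -2599/52*15 = -38985/52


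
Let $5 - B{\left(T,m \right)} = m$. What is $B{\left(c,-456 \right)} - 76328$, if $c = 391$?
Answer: $-75867$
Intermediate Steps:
$B{\left(T,m \right)} = 5 - m$
$B{\left(c,-456 \right)} - 76328 = \left(5 - -456\right) - 76328 = \left(5 + 456\right) - 76328 = 461 - 76328 = -75867$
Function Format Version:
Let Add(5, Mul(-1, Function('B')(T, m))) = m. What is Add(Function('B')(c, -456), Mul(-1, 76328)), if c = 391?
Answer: -75867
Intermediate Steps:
Function('B')(T, m) = Add(5, Mul(-1, m))
Add(Function('B')(c, -456), Mul(-1, 76328)) = Add(Add(5, Mul(-1, -456)), Mul(-1, 76328)) = Add(Add(5, 456), -76328) = Add(461, -76328) = -75867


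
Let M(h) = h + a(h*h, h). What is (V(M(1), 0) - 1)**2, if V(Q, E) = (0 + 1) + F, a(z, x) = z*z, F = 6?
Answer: 36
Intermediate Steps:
a(z, x) = z**2
M(h) = h + h**4 (M(h) = h + (h*h)**2 = h + (h**2)**2 = h + h**4)
V(Q, E) = 7 (V(Q, E) = (0 + 1) + 6 = 1 + 6 = 7)
(V(M(1), 0) - 1)**2 = (7 - 1)**2 = 6**2 = 36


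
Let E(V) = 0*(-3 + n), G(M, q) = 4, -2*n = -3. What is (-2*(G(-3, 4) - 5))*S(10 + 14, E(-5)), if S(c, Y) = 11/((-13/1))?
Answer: -22/13 ≈ -1.6923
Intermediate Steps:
n = 3/2 (n = -1/2*(-3) = 3/2 ≈ 1.5000)
E(V) = 0 (E(V) = 0*(-3 + 3/2) = 0*(-3/2) = 0)
S(c, Y) = -11/13 (S(c, Y) = 11/((-13*1)) = 11/(-13) = 11*(-1/13) = -11/13)
(-2*(G(-3, 4) - 5))*S(10 + 14, E(-5)) = -2*(4 - 5)*(-11/13) = -2*(-1)*(-11/13) = 2*(-11/13) = -22/13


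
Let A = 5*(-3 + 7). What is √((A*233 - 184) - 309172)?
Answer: 2*I*√76174 ≈ 551.99*I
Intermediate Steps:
A = 20 (A = 5*4 = 20)
√((A*233 - 184) - 309172) = √((20*233 - 184) - 309172) = √((4660 - 184) - 309172) = √(4476 - 309172) = √(-304696) = 2*I*√76174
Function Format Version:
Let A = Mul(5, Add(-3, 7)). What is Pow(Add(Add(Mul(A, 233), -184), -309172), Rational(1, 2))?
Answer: Mul(2, I, Pow(76174, Rational(1, 2))) ≈ Mul(551.99, I)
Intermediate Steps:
A = 20 (A = Mul(5, 4) = 20)
Pow(Add(Add(Mul(A, 233), -184), -309172), Rational(1, 2)) = Pow(Add(Add(Mul(20, 233), -184), -309172), Rational(1, 2)) = Pow(Add(Add(4660, -184), -309172), Rational(1, 2)) = Pow(Add(4476, -309172), Rational(1, 2)) = Pow(-304696, Rational(1, 2)) = Mul(2, I, Pow(76174, Rational(1, 2)))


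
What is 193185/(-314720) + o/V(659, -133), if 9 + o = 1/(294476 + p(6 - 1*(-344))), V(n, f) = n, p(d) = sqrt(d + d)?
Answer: -80609685258028645/128464026011550432 - 5*sqrt(7)/28572959522142 ≈ -0.62749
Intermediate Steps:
p(d) = sqrt(2)*sqrt(d) (p(d) = sqrt(2*d) = sqrt(2)*sqrt(d))
o = -9 + 1/(294476 + 10*sqrt(7)) (o = -9 + 1/(294476 + sqrt(2)*sqrt(6 - 1*(-344))) = -9 + 1/(294476 + sqrt(2)*sqrt(6 + 344)) = -9 + 1/(294476 + sqrt(2)*sqrt(350)) = -9 + 1/(294476 + sqrt(2)*(5*sqrt(14))) = -9 + 1/(294476 + 10*sqrt(7)) ≈ -9.0000)
193185/(-314720) + o/V(659, -133) = 193185/(-314720) + (-27873026086/3097004067 - 5*sqrt(7)/43358056938)/659 = 193185*(-1/314720) + (-27873026086/3097004067 - 5*sqrt(7)/43358056938)*(1/659) = -38637/62944 + (-27873026086/2040925680153 - 5*sqrt(7)/28572959522142) = -80609685258028645/128464026011550432 - 5*sqrt(7)/28572959522142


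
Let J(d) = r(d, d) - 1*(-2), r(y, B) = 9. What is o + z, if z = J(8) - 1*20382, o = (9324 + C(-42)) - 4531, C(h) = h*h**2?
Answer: -89666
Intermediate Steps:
C(h) = h**3
o = -69295 (o = (9324 + (-42)**3) - 4531 = (9324 - 74088) - 4531 = -64764 - 4531 = -69295)
J(d) = 11 (J(d) = 9 - 1*(-2) = 9 + 2 = 11)
z = -20371 (z = 11 - 1*20382 = 11 - 20382 = -20371)
o + z = -69295 - 20371 = -89666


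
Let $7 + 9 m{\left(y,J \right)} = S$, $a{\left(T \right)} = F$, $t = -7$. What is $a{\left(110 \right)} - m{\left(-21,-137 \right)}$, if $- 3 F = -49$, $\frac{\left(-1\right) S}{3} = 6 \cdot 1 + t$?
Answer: $\frac{151}{9} \approx 16.778$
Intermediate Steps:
$S = 3$ ($S = - 3 \left(6 \cdot 1 - 7\right) = - 3 \left(6 - 7\right) = \left(-3\right) \left(-1\right) = 3$)
$F = \frac{49}{3}$ ($F = \left(- \frac{1}{3}\right) \left(-49\right) = \frac{49}{3} \approx 16.333$)
$a{\left(T \right)} = \frac{49}{3}$
$m{\left(y,J \right)} = - \frac{4}{9}$ ($m{\left(y,J \right)} = - \frac{7}{9} + \frac{1}{9} \cdot 3 = - \frac{7}{9} + \frac{1}{3} = - \frac{4}{9}$)
$a{\left(110 \right)} - m{\left(-21,-137 \right)} = \frac{49}{3} - - \frac{4}{9} = \frac{49}{3} + \frac{4}{9} = \frac{151}{9}$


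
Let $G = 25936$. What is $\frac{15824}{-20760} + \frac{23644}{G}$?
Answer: $\frac{2513693}{16825980} \approx 0.14939$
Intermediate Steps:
$\frac{15824}{-20760} + \frac{23644}{G} = \frac{15824}{-20760} + \frac{23644}{25936} = 15824 \left(- \frac{1}{20760}\right) + 23644 \cdot \frac{1}{25936} = - \frac{1978}{2595} + \frac{5911}{6484} = \frac{2513693}{16825980}$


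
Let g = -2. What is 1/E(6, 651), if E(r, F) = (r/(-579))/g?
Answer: 193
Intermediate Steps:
E(r, F) = r/1158 (E(r, F) = (r/(-579))/(-2) = (r*(-1/579))*(-½) = -r/579*(-½) = r/1158)
1/E(6, 651) = 1/((1/1158)*6) = 1/(1/193) = 193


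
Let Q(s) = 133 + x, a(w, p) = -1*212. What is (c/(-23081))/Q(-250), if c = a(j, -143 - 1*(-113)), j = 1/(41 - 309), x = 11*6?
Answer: 212/4593119 ≈ 4.6156e-5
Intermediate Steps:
x = 66
j = -1/268 (j = 1/(-268) = -1/268 ≈ -0.0037313)
a(w, p) = -212
Q(s) = 199 (Q(s) = 133 + 66 = 199)
c = -212
(c/(-23081))/Q(-250) = -212/(-23081)/199 = -212*(-1/23081)*(1/199) = (212/23081)*(1/199) = 212/4593119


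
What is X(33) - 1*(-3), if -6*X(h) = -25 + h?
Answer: 5/3 ≈ 1.6667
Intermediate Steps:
X(h) = 25/6 - h/6 (X(h) = -(-25 + h)/6 = 25/6 - h/6)
X(33) - 1*(-3) = (25/6 - ⅙*33) - 1*(-3) = (25/6 - 11/2) + 3 = -4/3 + 3 = 5/3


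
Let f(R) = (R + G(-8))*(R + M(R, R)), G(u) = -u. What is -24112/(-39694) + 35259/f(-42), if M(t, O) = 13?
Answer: 711672589/19569142 ≈ 36.367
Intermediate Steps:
f(R) = (8 + R)*(13 + R) (f(R) = (R - 1*(-8))*(R + 13) = (R + 8)*(13 + R) = (8 + R)*(13 + R))
-24112/(-39694) + 35259/f(-42) = -24112/(-39694) + 35259/(104 + (-42)² + 21*(-42)) = -24112*(-1/39694) + 35259/(104 + 1764 - 882) = 12056/19847 + 35259/986 = 711672589/19569142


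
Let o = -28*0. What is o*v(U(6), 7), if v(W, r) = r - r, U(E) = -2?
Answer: 0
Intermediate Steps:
v(W, r) = 0
o = 0
o*v(U(6), 7) = 0*0 = 0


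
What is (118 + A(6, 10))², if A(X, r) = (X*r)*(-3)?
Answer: 3844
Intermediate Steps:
A(X, r) = -3*X*r
(118 + A(6, 10))² = (118 - 3*6*10)² = (118 - 180)² = (-62)² = 3844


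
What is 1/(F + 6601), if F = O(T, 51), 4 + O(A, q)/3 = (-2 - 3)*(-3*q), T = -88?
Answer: 1/8884 ≈ 0.00011256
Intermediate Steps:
O(A, q) = -12 + 45*q (O(A, q) = -12 + 3*((-2 - 3)*(-3*q)) = -12 + 3*(-(-15)*q) = -12 + 3*(15*q) = -12 + 45*q)
F = 2283 (F = -12 + 45*51 = -12 + 2295 = 2283)
1/(F + 6601) = 1/(2283 + 6601) = 1/8884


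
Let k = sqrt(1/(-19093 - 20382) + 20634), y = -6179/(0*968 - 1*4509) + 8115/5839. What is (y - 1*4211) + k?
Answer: -663441635/157653 + sqrt(1286138368271)/7895 ≈ -4064.6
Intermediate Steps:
y = 435148/157653 (y = -6179/(0 - 4509) + 8115*(1/5839) = -6179/(-4509) + 8115/5839 = -6179*(-1/4509) + 8115/5839 = 37/27 + 8115/5839 = 435148/157653 ≈ 2.7602)
k = sqrt(1286138368271)/7895 (k = sqrt(1/(-39475) + 20634) = sqrt(-1/39475 + 20634) = sqrt(814527149/39475) = sqrt(1286138368271)/7895 ≈ 143.65)
(y - 1*4211) + k = (435148/157653 - 1*4211) + sqrt(1286138368271)/7895 = (435148/157653 - 4211) + sqrt(1286138368271)/7895 = -663441635/157653 + sqrt(1286138368271)/7895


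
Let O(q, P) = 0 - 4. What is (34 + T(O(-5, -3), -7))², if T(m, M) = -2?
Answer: 1024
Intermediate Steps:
O(q, P) = -4
(34 + T(O(-5, -3), -7))² = (34 - 2)² = 32² = 1024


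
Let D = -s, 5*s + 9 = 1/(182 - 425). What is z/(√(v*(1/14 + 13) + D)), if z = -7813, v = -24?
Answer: 70317*I*√69636630/1326412 ≈ 442.39*I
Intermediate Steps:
s = -2188/1215 (s = -9/5 + 1/(5*(182 - 425)) = -9/5 + (⅕)/(-243) = -9/5 + (⅕)*(-1/243) = -9/5 - 1/1215 = -2188/1215 ≈ -1.8008)
D = 2188/1215 (D = -1*(-2188/1215) = 2188/1215 ≈ 1.8008)
z/(√(v*(1/14 + 13) + D)) = -7813/√(-24*(1/14 + 13) + 2188/1215) = -7813/√(-24*183/14 + 2188/1215) = -7813/√(-2196/7 + 2188/1215) = -7813*(-9*I*√69636630/1326412) = -(-70317)*I*√69636630/1326412 = 70317*I*√69636630/1326412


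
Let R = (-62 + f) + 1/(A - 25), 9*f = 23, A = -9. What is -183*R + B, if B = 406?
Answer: 1151551/102 ≈ 11290.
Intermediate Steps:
f = 23/9 (f = (1/9)*23 = 23/9 ≈ 2.5556)
R = -18199/306 (R = (-62 + 23/9) + 1/(-9 - 25) = -535/9 + 1/(-34) = -535/9 - 1/34 = -18199/306 ≈ -59.474)
-183*R + B = -183*(-18199/306) + 406 = 1110139/102 + 406 = 1151551/102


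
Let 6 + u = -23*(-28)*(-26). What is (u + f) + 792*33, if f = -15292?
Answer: -5906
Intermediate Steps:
u = -16750 (u = -6 - 23*(-28)*(-26) = -6 + 644*(-26) = -6 - 16744 = -16750)
(u + f) + 792*33 = (-16750 - 15292) + 792*33 = -32042 + 26136 = -5906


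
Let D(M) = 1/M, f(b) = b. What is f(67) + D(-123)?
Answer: 8240/123 ≈ 66.992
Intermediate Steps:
f(67) + D(-123) = 67 + 1/(-123) = 67 - 1/123 = 8240/123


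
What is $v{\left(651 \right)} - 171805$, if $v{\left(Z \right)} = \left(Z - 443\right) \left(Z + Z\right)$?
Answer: $99011$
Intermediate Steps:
$v{\left(Z \right)} = 2 Z \left(-443 + Z\right)$ ($v{\left(Z \right)} = \left(Z - 443\right) 2 Z = \left(-443 + Z\right) 2 Z = 2 Z \left(-443 + Z\right)$)
$v{\left(651 \right)} - 171805 = 2 \cdot 651 \left(-443 + 651\right) - 171805 = 2 \cdot 651 \cdot 208 - 171805 = 270816 - 171805 = 99011$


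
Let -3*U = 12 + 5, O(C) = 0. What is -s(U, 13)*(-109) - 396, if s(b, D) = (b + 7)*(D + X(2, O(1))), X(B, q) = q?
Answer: 4480/3 ≈ 1493.3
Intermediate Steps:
U = -17/3 (U = -(12 + 5)/3 = -⅓*17 = -17/3 ≈ -5.6667)
s(b, D) = D*(7 + b) (s(b, D) = (b + 7)*(D + 0) = (7 + b)*D = D*(7 + b))
-s(U, 13)*(-109) - 396 = -13*(7 - 17/3)*(-109) - 396 = -13*4/3*(-109) - 396 = -1*52/3*(-109) - 396 = -52/3*(-109) - 396 = 5668/3 - 396 = 4480/3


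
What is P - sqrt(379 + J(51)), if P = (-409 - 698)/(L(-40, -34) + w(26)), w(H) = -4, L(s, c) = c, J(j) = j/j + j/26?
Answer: 1107/38 - sqrt(258206)/26 ≈ 9.5877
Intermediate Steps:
J(j) = 1 + j/26 (J(j) = 1 + j*(1/26) = 1 + j/26)
P = 1107/38 (P = (-409 - 698)/(-34 - 4) = -1107/(-38) = -1107*(-1/38) = 1107/38 ≈ 29.132)
P - sqrt(379 + J(51)) = 1107/38 - sqrt(379 + (1 + (1/26)*51)) = 1107/38 - sqrt(379 + (1 + 51/26)) = 1107/38 - sqrt(379 + 77/26) = 1107/38 - sqrt(9931/26) = 1107/38 - sqrt(258206)/26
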